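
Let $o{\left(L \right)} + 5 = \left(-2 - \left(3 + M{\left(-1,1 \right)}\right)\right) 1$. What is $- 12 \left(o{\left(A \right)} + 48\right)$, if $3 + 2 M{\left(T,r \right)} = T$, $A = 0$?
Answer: $-480$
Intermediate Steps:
$M{\left(T,r \right)} = - \frac{3}{2} + \frac{T}{2}$
$o{\left(L \right)} = -8$ ($o{\left(L \right)} = -5 + \left(-2 - \left(3 + \left(- \frac{3}{2} + \frac{1}{2} \left(-1\right)\right)\right)\right) 1 = -5 + \left(-2 - \left(3 - 2\right)\right) 1 = -5 + \left(-2 - 1\right) 1 = -5 - 3 = -8$)
$- 12 \left(o{\left(A \right)} + 48\right) = - 12 \left(-8 + 48\right) = \left(-12\right) 40 = -480$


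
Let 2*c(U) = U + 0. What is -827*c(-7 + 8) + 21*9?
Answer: -449/2 ≈ -224.50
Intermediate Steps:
c(U) = U/2 (c(U) = (U + 0)/2 = U/2)
-827*c(-7 + 8) + 21*9 = -827*(-7 + 8)/2 + 21*9 = -827/2 + 189 = -449/2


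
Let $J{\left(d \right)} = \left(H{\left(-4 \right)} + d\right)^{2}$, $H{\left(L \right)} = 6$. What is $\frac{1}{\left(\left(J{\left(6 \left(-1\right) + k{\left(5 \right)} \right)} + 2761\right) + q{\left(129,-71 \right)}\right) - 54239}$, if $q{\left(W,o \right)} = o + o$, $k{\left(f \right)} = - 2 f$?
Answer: $- \frac{1}{51520} \approx -1.941 \cdot 10^{-5}$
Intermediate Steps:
$q{\left(W,o \right)} = 2 o$
$J{\left(d \right)} = \left(6 + d\right)^{2}$
$\frac{1}{\left(\left(J{\left(6 \left(-1\right) + k{\left(5 \right)} \right)} + 2761\right) + q{\left(129,-71 \right)}\right) - 54239} = \frac{1}{\left(\left(\left(6 + \left(6 \left(-1\right) - 10\right)\right)^{2} + 2761\right) + 2 \left(-71\right)\right) - 54239} = \frac{1}{\left(\left(\left(6 - 16\right)^{2} + 2761\right) - 142\right) - 54239} = \frac{1}{\left(\left(\left(-10\right)^{2} + 2761\right) - 142\right) - 54239} = \frac{1}{\left(\left(100 + 2761\right) - 142\right) - 54239} = \frac{1}{\left(2861 - 142\right) - 54239} = \frac{1}{2719 - 54239} = \frac{1}{-51520} = - \frac{1}{51520}$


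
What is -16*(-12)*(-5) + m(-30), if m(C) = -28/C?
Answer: -14386/15 ≈ -959.07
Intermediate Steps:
-16*(-12)*(-5) + m(-30) = -16*(-12)*(-5) - 28/(-30) = 192*(-5) - 28*(-1/30) = -960 + 14/15 = -14386/15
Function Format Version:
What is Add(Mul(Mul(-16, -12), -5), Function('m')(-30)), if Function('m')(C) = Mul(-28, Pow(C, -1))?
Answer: Rational(-14386, 15) ≈ -959.07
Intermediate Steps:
Add(Mul(Mul(-16, -12), -5), Function('m')(-30)) = Add(Mul(Mul(-16, -12), -5), Mul(-28, Pow(-30, -1))) = Add(Mul(192, -5), Mul(-28, Rational(-1, 30))) = Add(-960, Rational(14, 15)) = Rational(-14386, 15)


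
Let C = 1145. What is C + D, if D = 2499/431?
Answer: 495994/431 ≈ 1150.8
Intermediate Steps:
D = 2499/431 (D = 2499*(1/431) = 2499/431 ≈ 5.7981)
C + D = 1145 + 2499/431 = 495994/431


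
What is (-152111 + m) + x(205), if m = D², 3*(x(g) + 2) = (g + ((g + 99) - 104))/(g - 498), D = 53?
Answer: -43746207/293 ≈ -1.4930e+5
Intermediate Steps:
x(g) = -2 + (-5 + 2*g)/(3*(-498 + g)) (x(g) = -2 + ((g + ((g + 99) - 104))/(g - 498))/3 = -2 + ((g + ((99 + g) - 104))/(-498 + g))/3 = -2 + ((g + (-5 + g))/(-498 + g))/3 = -2 + ((-5 + 2*g)/(-498 + g))/3 = -2 + (-5 + 2*g)/(3*(-498 + g)))
m = 2809 (m = 53² = 2809)
(-152111 + m) + x(205) = (-152111 + 2809) + (2983 - 4*205)/(3*(-498 + 205)) = -149302 + (⅓)*(2983 - 820)/(-293) = -149302 + (⅓)*(-1/293)*2163 = -149302 - 721/293 = -43746207/293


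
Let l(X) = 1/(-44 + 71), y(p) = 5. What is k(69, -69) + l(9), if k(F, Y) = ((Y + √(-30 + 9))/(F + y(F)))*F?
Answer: -128473/1998 + 69*I*√21/74 ≈ -64.301 + 4.2729*I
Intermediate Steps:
k(F, Y) = F*(Y + I*√21)/(5 + F) (k(F, Y) = ((Y + √(-30 + 9))/(F + 5))*F = ((Y + √(-21))/(5 + F))*F = ((Y + I*√21)/(5 + F))*F = F*(Y + I*√21)/(5 + F))
l(X) = 1/27
k(69, -69) + l(9) = 69*(-69 + I*√21)/(5 + 69) + 1/27 = 69*(-69 + I*√21)/74 + 1/27 = 69*(1/74)*(-69 + I*√21) + 1/27 = (-4761/74 + 69*I*√21/74) + 1/27 = -128473/1998 + 69*I*√21/74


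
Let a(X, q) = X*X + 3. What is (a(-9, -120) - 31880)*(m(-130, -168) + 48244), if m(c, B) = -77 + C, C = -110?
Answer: -1528020372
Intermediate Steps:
m(c, B) = -187 (m(c, B) = -77 - 110 = -187)
a(X, q) = 3 + X**2 (a(X, q) = X**2 + 3 = 3 + X**2)
(a(-9, -120) - 31880)*(m(-130, -168) + 48244) = ((3 + (-9)**2) - 31880)*(-187 + 48244) = ((3 + 81) - 31880)*48057 = (84 - 31880)*48057 = -31796*48057 = -1528020372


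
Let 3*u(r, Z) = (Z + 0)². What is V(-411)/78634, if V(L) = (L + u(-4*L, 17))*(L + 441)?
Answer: -4720/39317 ≈ -0.12005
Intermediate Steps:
u(r, Z) = Z²/3 (u(r, Z) = (Z + 0)²/3 = Z²/3)
V(L) = (441 + L)*(289/3 + L) (V(L) = (L + (⅓)*17²)*(L + 441) = (L + (⅓)*289)*(441 + L) = (L + 289/3)*(441 + L) = (289/3 + L)*(441 + L) = (441 + L)*(289/3 + L))
V(-411)/78634 = (42483 + (-411)² + (1612/3)*(-411))/78634 = (42483 + 168921 - 220844)*(1/78634) = -9440*1/78634 = -4720/39317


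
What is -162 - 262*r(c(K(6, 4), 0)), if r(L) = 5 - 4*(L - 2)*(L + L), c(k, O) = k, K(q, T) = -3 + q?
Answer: 4816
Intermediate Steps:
r(L) = 5 - 8*L*(-2 + L) (r(L) = 5 - 4*(-2 + L)*2*L = 5 - 8*L*(-2 + L))
-162 - 262*r(c(K(6, 4), 0)) = -162 - 262*(5 - 8*(-3 + 6)² + 16*(-3 + 6)) = -162 - 262*(5 - 8*3² + 16*3) = -162 - 262*(5 - 8*9 + 48) = -162 - 262*(5 - 72 + 48) = -162 - 262*(-19) = -162 + 4978 = 4816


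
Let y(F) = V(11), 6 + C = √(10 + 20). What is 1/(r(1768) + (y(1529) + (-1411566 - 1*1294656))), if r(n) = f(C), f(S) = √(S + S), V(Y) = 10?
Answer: -1/(2706212 - I*√2*√(6 - √30)) ≈ -3.6952e-7 - 1.3962e-13*I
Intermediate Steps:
C = -6 + √30 (C = -6 + √(10 + 20) = -6 + √30 ≈ -0.52277)
f(S) = √2*√S (f(S) = √(2*S) = √2*√S)
r(n) = √2*√(-6 + √30)
y(F) = 10
1/(r(1768) + (y(1529) + (-1411566 - 1*1294656))) = 1/(√(-12 + 2*√30) + (10 + (-1411566 - 1*1294656))) = 1/(√(-12 + 2*√30) + (10 + (-1411566 - 1294656))) = 1/(√(-12 + 2*√30) + (10 - 2706222)) = 1/(√(-12 + 2*√30) - 2706212) = 1/(-2706212 + √(-12 + 2*√30))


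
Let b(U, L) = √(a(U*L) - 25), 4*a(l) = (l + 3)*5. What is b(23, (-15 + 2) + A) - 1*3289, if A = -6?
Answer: -3289 + I*√2270/2 ≈ -3289.0 + 23.822*I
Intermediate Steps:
a(l) = 15/4 + 5*l/4 (a(l) = ((l + 3)*5)/4 = ((3 + l)*5)/4 = (15 + 5*l)/4 = 15/4 + 5*l/4)
b(U, L) = √(-85/4 + 5*L*U/4) (b(U, L) = √((15/4 + 5*(U*L)/4) - 25) = √((15/4 + 5*(L*U)/4) - 25) = √((15/4 + 5*L*U/4) - 25) = √(-85/4 + 5*L*U/4))
b(23, (-15 + 2) + A) - 1*3289 = √(-85 + 5*((-15 + 2) - 6)*23)/2 - 1*3289 = √(-85 + 5*(-13 - 6)*23)/2 - 3289 = √(-85 + 5*(-19)*23)/2 - 3289 = √(-85 - 2185)/2 - 3289 = √(-2270)/2 - 3289 = (I*√2270)/2 - 3289 = I*√2270/2 - 3289 = -3289 + I*√2270/2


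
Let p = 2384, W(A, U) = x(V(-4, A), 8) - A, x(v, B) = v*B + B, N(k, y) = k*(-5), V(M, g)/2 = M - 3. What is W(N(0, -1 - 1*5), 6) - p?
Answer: -2488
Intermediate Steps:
V(M, g) = -6 + 2*M (V(M, g) = 2*(M - 3) = 2*(-3 + M) = -6 + 2*M)
N(k, y) = -5*k
x(v, B) = B + B*v (x(v, B) = B*v + B = B + B*v)
W(A, U) = -104 - A (W(A, U) = 8*(1 + (-6 + 2*(-4))) - A = 8*(1 + (-6 - 8)) - A = 8*(1 - 14) - A = 8*(-13) - A = -104 - A)
W(N(0, -1 - 1*5), 6) - p = (-104 - (-5)*0) - 1*2384 = (-104 - 1*0) - 2384 = (-104 + 0) - 2384 = -104 - 2384 = -2488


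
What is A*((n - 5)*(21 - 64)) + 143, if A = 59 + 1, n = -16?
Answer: 54323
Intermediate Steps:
A = 60
A*((n - 5)*(21 - 64)) + 143 = 60*((-16 - 5)*(21 - 64)) + 143 = 60*(-21*(-43)) + 143 = 60*903 + 143 = 54180 + 143 = 54323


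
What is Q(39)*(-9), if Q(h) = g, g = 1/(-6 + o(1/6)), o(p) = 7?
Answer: -9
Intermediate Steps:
g = 1 (g = 1/(-6 + 7) = 1/1 = 1)
Q(h) = 1
Q(39)*(-9) = 1*(-9) = -9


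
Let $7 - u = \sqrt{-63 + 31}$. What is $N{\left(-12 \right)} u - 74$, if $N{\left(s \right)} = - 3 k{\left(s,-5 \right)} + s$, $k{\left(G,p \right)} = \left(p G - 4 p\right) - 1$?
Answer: $-1817 + 996 i \sqrt{2} \approx -1817.0 + 1408.6 i$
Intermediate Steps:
$k{\left(G,p \right)} = -1 - 4 p + G p$ ($k{\left(G,p \right)} = \left(G p - 4 p\right) - 1 = \left(- 4 p + G p\right) - 1 = -1 - 4 p + G p$)
$N{\left(s \right)} = -57 + 16 s$ ($N{\left(s \right)} = - 3 \left(-1 - -20 + s \left(-5\right)\right) + s = - 3 \left(-1 + 20 - 5 s\right) + s = - 3 \left(19 - 5 s\right) + s = \left(-57 + 15 s\right) + s = -57 + 16 s$)
$u = 7 - 4 i \sqrt{2}$ ($u = 7 - \sqrt{-63 + 31} = 7 - \sqrt{-32} = 7 - 4 i \sqrt{2} \approx 7.0 - 5.6569 i$)
$N{\left(-12 \right)} u - 74 = \left(-57 + 16 \left(-12\right)\right) \left(7 - 4 i \sqrt{2}\right) - 74 = \left(-57 - 192\right) \left(7 - 4 i \sqrt{2}\right) - 74 = - 249 \left(7 - 4 i \sqrt{2}\right) - 74 = \left(-1743 + 996 i \sqrt{2}\right) - 74 = -1817 + 996 i \sqrt{2}$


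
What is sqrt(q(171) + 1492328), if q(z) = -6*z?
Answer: sqrt(1491302) ≈ 1221.2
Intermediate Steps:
sqrt(q(171) + 1492328) = sqrt(-6*171 + 1492328) = sqrt(-1026 + 1492328) = sqrt(1491302)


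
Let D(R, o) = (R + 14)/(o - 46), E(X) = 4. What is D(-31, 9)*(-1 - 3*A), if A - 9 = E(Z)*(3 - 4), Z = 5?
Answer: -272/37 ≈ -7.3513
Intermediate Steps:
D(R, o) = (14 + R)/(-46 + o)
A = 5 (A = 9 + 4*(3 - 4) = 9 + 4*(-1) = 9 - 4 = 5)
D(-31, 9)*(-1 - 3*A) = ((14 - 31)/(-46 + 9))*(-1 - 3*5) = (-17/(-37))*(-1 - 15) = -1/37*(-17)*(-16) = (17/37)*(-16) = -272/37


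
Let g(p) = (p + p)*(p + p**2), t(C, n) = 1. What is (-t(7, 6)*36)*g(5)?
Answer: -10800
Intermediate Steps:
g(p) = 2*p*(p + p**2) (g(p) = (2*p)*(p + p**2) = 2*p*(p + p**2))
(-t(7, 6)*36)*g(5) = (-1*1*36)*(2*5**2*(1 + 5)) = (-1*36)*(2*25*6) = -36*300 = -10800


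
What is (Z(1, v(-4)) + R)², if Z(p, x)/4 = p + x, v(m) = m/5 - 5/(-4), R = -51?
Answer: 51076/25 ≈ 2043.0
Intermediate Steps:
v(m) = 5/4 + m/5 (v(m) = m*(⅕) - 5*(-¼) = m/5 + 5/4 = 5/4 + m/5)
Z(p, x) = 4*p + 4*x (Z(p, x) = 4*(p + x) = 4*p + 4*x)
(Z(1, v(-4)) + R)² = ((4*1 + 4*(5/4 + (⅕)*(-4))) - 51)² = ((4 + 4*(5/4 - ⅘)) - 51)² = ((4 + 4*(9/20)) - 51)² = ((4 + 9/5) - 51)² = (29/5 - 51)² = (-226/5)² = 51076/25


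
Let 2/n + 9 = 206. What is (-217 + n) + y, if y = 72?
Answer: -28563/197 ≈ -144.99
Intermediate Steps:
n = 2/197 (n = 2/(-9 + 206) = 2/197 ≈ 0.010152)
(-217 + n) + y = (-217 + 2/197) + 72 = -42747/197 + 72 = -28563/197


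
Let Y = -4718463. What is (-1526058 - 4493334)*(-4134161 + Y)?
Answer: 53287414084608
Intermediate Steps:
(-1526058 - 4493334)*(-4134161 + Y) = (-1526058 - 4493334)*(-4134161 - 4718463) = -6019392*(-8852624) = 53287414084608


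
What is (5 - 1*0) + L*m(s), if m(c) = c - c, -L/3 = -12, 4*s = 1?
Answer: 5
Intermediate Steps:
s = ¼ (s = (¼)*1 = ¼ ≈ 0.25000)
L = 36 (L = -3*(-12) = 36)
m(c) = 0
(5 - 1*0) + L*m(s) = (5 - 1*0) + 36*0 = (5 + 0) + 0 = 5 + 0 = 5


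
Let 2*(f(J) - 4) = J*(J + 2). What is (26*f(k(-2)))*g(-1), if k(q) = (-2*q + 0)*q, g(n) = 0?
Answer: 0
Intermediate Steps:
k(q) = -2*q**2 (k(q) = (-2*q)*q = -2*q**2)
f(J) = 4 + J*(2 + J)/2 (f(J) = 4 + (J*(J + 2))/2 = 4 + (J*(2 + J))/2 = 4 + J*(2 + J)/2)
(26*f(k(-2)))*g(-1) = (26*(4 - 2*(-2)**2 + (-2*(-2)**2)**2/2))*0 = (26*(4 - 2*4 + (-2*4)**2/2))*0 = (26*(4 - 8 + (1/2)*(-8)**2))*0 = (26*(4 - 8 + (1/2)*64))*0 = (26*(4 - 8 + 32))*0 = (26*28)*0 = 728*0 = 0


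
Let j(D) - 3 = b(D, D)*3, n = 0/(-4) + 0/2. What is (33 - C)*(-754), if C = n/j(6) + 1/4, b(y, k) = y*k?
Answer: -49387/2 ≈ -24694.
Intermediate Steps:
b(y, k) = k*y
n = 0 (n = 0*(-¼) + 0*(½) = 0 + 0 = 0)
j(D) = 3 + 3*D² (j(D) = 3 + (D*D)*3 = 3 + D²*3 = 3 + 3*D²)
C = ¼ (C = 0/(3 + 3*6²) + 1/4 = 0/(3 + 3*36) + 1*(¼) = 0/(3 + 108) + ¼ = 0/111 + ¼ = 0*(1/111) + ¼ = 0 + ¼ = ¼ ≈ 0.25000)
(33 - C)*(-754) = (33 - 1*¼)*(-754) = (33 - ¼)*(-754) = (131/4)*(-754) = -49387/2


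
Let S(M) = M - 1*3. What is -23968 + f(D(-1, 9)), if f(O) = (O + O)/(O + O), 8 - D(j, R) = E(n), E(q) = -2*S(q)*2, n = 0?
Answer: -23967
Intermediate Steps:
S(M) = -3 + M (S(M) = M - 3 = -3 + M)
E(q) = 12 - 4*q (E(q) = -2*(-3 + q)*2 = (6 - 2*q)*2 = 12 - 4*q)
D(j, R) = -4 (D(j, R) = 8 - (12 - 4*0) = 8 - (12 + 0) = 8 - 1*12 = 8 - 12 = -4)
f(O) = 1 (f(O) = (2*O)/((2*O)) = (2*O)*(1/(2*O)) = 1)
-23968 + f(D(-1, 9)) = -23968 + 1 = -23967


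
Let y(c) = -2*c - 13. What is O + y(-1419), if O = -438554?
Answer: -435729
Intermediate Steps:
y(c) = -13 - 2*c
O + y(-1419) = -438554 + (-13 - 2*(-1419)) = -438554 + (-13 + 2838) = -438554 + 2825 = -435729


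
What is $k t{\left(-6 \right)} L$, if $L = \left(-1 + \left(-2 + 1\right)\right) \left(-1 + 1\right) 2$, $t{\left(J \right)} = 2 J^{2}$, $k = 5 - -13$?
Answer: $0$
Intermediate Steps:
$k = 18$ ($k = 5 + 13 = 18$)
$L = 0$ ($L = \left(-1 - 1\right) 0 \cdot 2 = \left(-2\right) 0 = 0$)
$k t{\left(-6 \right)} L = 18 \cdot 2 \left(-6\right)^{2} \cdot 0 = 18 \cdot 2 \cdot 36 \cdot 0 = 18 \cdot 72 \cdot 0 = 1296 \cdot 0 = 0$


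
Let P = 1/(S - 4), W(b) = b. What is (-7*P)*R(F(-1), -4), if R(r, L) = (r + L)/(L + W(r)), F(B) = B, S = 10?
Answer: -7/6 ≈ -1.1667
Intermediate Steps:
R(r, L) = 1 (R(r, L) = (r + L)/(L + r) = (L + r)/(L + r) = 1)
P = ⅙ (P = 1/(10 - 4) = 1/6 = ⅙ ≈ 0.16667)
(-7*P)*R(F(-1), -4) = -7*⅙*1 = -7/6*1 = -7/6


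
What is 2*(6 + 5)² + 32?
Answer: 274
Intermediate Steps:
2*(6 + 5)² + 32 = 2*11² + 32 = 2*121 + 32 = 242 + 32 = 274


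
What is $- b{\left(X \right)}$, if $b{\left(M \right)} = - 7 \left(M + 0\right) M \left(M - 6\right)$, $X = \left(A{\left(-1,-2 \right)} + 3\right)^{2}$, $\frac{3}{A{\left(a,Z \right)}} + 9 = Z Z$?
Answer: $- \frac{870912}{15625} \approx -55.738$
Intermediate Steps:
$A{\left(a,Z \right)} = \frac{3}{-9 + Z^{2}}$ ($A{\left(a,Z \right)} = \frac{3}{-9 + Z Z} = \frac{3}{-9 + Z^{2}}$)
$X = \frac{144}{25}$ ($X = \left(\frac{3}{-9 + \left(-2\right)^{2}} + 3\right)^{2} = \left(\frac{3}{-9 + 4} + 3\right)^{2} = \left(\frac{3}{-5} + 3\right)^{2} = \left(3 \left(- \frac{1}{5}\right) + 3\right)^{2} = \left(- \frac{3}{5} + 3\right)^{2} = \left(\frac{12}{5}\right)^{2} = \frac{144}{25} \approx 5.76$)
$b{\left(M \right)} = - 7 M^{2} \left(-6 + M\right)$ ($b{\left(M \right)} = - 7 M M \left(-6 + M\right) = - 7 M^{2} \left(-6 + M\right)$)
$- b{\left(X \right)} = - 7 \left(\frac{144}{25}\right)^{2} \left(6 - \frac{144}{25}\right) = - \frac{7 \cdot 20736 \left(6 - \frac{144}{25}\right)}{625} = - \frac{7 \cdot 20736 \cdot 6}{625 \cdot 25} = \left(-1\right) \frac{870912}{15625} = - \frac{870912}{15625}$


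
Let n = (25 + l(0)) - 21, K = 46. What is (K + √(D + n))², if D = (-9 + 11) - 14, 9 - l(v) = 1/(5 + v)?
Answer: 10584/5 + 184*√5/5 ≈ 2199.1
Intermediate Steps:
l(v) = 9 - 1/(5 + v)
n = 64/5 (n = (25 + (44 + 9*0)/(5 + 0)) - 21 = (25 + (44 + 0)/5) - 21 = (25 + (⅕)*44) - 21 = (25 + 44/5) - 21 = 169/5 - 21 = 64/5 ≈ 12.800)
D = -12 (D = 2 - 14 = -12)
(K + √(D + n))² = (46 + √(-12 + 64/5))² = (46 + √(⅘))² = (46 + 2*√5/5)²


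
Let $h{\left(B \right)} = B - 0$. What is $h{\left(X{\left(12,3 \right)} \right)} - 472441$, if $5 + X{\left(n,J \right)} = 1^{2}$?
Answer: $-472445$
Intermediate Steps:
$X{\left(n,J \right)} = -4$ ($X{\left(n,J \right)} = -5 + 1^{2} = -5 + 1 = -4$)
$h{\left(B \right)} = B$ ($h{\left(B \right)} = B + 0 = B$)
$h{\left(X{\left(12,3 \right)} \right)} - 472441 = -4 - 472441 = -472445$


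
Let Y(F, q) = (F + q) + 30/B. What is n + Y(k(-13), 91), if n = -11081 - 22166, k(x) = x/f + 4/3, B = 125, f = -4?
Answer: -9945353/300 ≈ -33151.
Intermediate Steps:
k(x) = 4/3 - x/4 (k(x) = x/(-4) + 4/3 = x*(-¼) + 4*(⅓) = -x/4 + 4/3 = 4/3 - x/4)
Y(F, q) = 6/25 + F + q (Y(F, q) = (F + q) + 30/125 = (F + q) + 30*(1/125) = (F + q) + 6/25 = 6/25 + F + q)
n = -33247
n + Y(k(-13), 91) = -33247 + (6/25 + (4/3 - ¼*(-13)) + 91) = -33247 + (6/25 + (4/3 + 13/4) + 91) = -33247 + (6/25 + 55/12 + 91) = -33247 + 28747/300 = -9945353/300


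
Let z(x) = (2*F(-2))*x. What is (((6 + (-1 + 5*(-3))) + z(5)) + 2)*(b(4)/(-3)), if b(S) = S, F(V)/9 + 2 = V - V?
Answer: 752/3 ≈ 250.67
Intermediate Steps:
F(V) = -18 (F(V) = -18 + 9*(V - V) = -18 + 9*0 = -18 + 0 = -18)
z(x) = -36*x (z(x) = (2*(-18))*x = -36*x)
(((6 + (-1 + 5*(-3))) + z(5)) + 2)*(b(4)/(-3)) = (((6 + (-1 + 5*(-3))) - 36*5) + 2)*(4/(-3)) = (((6 + (-1 - 15)) - 180) + 2)*(4*(-⅓)) = (((6 - 16) - 180) + 2)*(-4/3) = ((-10 - 180) + 2)*(-4/3) = (-190 + 2)*(-4/3) = -188*(-4/3) = 752/3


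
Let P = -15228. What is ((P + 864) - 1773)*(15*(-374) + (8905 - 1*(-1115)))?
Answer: -71164170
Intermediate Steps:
((P + 864) - 1773)*(15*(-374) + (8905 - 1*(-1115))) = ((-15228 + 864) - 1773)*(15*(-374) + (8905 - 1*(-1115))) = (-14364 - 1773)*(-5610 + (8905 + 1115)) = -16137*(-5610 + 10020) = -16137*4410 = -71164170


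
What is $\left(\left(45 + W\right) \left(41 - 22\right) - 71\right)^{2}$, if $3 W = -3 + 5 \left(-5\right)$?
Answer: $\frac{3312400}{9} \approx 3.6804 \cdot 10^{5}$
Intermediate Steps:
$W = - \frac{28}{3}$ ($W = \frac{-3 + 5 \left(-5\right)}{3} = \frac{-3 - 25}{3} = \frac{1}{3} \left(-28\right) = - \frac{28}{3} \approx -9.3333$)
$\left(\left(45 + W\right) \left(41 - 22\right) - 71\right)^{2} = \left(\left(45 - \frac{28}{3}\right) \left(41 - 22\right) - 71\right)^{2} = \left(\frac{107}{3} \cdot 19 - 71\right)^{2} = \left(\frac{2033}{3} - 71\right)^{2} = \left(\frac{1820}{3}\right)^{2} = \frac{3312400}{9}$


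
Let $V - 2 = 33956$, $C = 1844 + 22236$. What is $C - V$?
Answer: $-9878$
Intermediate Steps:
$C = 24080$
$V = 33958$ ($V = 2 + 33956 = 33958$)
$C - V = 24080 - 33958 = -9878$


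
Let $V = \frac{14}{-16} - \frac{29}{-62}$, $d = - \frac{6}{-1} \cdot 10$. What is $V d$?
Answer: $- \frac{1515}{62} \approx -24.435$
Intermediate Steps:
$d = 60$ ($d = \left(-6\right) \left(-1\right) 10 = 6 \cdot 10 = 60$)
$V = - \frac{101}{248}$ ($V = 14 \left(- \frac{1}{16}\right) - - \frac{29}{62} = - \frac{7}{8} + \frac{29}{62} = - \frac{101}{248} \approx -0.40726$)
$V d = \left(- \frac{101}{248}\right) 60 = - \frac{1515}{62}$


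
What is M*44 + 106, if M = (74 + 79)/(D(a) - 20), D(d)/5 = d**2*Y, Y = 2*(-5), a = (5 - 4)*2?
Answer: 377/5 ≈ 75.400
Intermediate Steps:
a = 2 (a = 1*2 = 2)
Y = -10
D(d) = -50*d**2 (D(d) = 5*(d**2*(-10)) = 5*(-10*d**2) = -50*d**2)
M = -153/220 (M = (74 + 79)/(-50*2**2 - 20) = 153/(-50*4 - 20) = 153/(-200 - 20) = 153/(-220) = 153*(-1/220) = -153/220 ≈ -0.69545)
M*44 + 106 = -153/220*44 + 106 = -153/5 + 106 = 377/5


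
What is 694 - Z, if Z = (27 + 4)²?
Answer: -267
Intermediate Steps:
Z = 961 (Z = 31² = 961)
694 - Z = 694 - 1*961 = 694 - 961 = -267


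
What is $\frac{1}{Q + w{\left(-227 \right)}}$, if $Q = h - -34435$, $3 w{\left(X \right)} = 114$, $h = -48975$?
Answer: $- \frac{1}{14502} \approx -6.8956 \cdot 10^{-5}$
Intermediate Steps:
$w{\left(X \right)} = 38$ ($w{\left(X \right)} = \frac{1}{3} \cdot 114 = 38$)
$Q = -14540$ ($Q = -48975 - -34435 = -48975 + 34435 = -14540$)
$\frac{1}{Q + w{\left(-227 \right)}} = \frac{1}{-14540 + 38} = \frac{1}{-14502} = - \frac{1}{14502}$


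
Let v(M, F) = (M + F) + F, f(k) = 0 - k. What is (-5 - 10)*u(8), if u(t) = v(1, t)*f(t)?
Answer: 2040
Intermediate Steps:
f(k) = -k
v(M, F) = M + 2*F (v(M, F) = (F + M) + F = M + 2*F)
u(t) = -t*(1 + 2*t) (u(t) = (1 + 2*t)*(-t) = -t*(1 + 2*t))
(-5 - 10)*u(8) = (-5 - 10)*(-1*8*(1 + 2*8)) = -(-15)*8*(1 + 16) = -(-15)*8*17 = -15*(-136) = 2040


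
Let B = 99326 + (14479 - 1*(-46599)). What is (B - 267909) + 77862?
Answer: -29643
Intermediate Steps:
B = 160404 (B = 99326 + (14479 + 46599) = 99326 + 61078 = 160404)
(B - 267909) + 77862 = (160404 - 267909) + 77862 = -107505 + 77862 = -29643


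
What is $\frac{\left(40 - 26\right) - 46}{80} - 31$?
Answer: $- \frac{157}{5} \approx -31.4$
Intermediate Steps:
$\frac{\left(40 - 26\right) - 46}{80} - 31 = \left(\left(40 - 26\right) - 46\right) \frac{1}{80} - 31 = \left(14 - 46\right) \frac{1}{80} - 31 = \left(-32\right) \frac{1}{80} - 31 = - \frac{2}{5} - 31 = - \frac{157}{5}$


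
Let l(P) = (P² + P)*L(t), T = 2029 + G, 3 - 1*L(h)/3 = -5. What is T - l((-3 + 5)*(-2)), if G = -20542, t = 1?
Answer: -18801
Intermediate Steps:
L(h) = 24 (L(h) = 9 - 3*(-5) = 9 + 15 = 24)
T = -18513 (T = 2029 - 20542 = -18513)
l(P) = 24*P + 24*P² (l(P) = (P² + P)*24 = (P + P²)*24 = 24*P + 24*P²)
T - l((-3 + 5)*(-2)) = -18513 - 24*(-3 + 5)*(-2)*(1 + (-3 + 5)*(-2)) = -18513 - 24*2*(-2)*(1 + 2*(-2)) = -18513 - 24*(-4)*(1 - 4) = -18513 - 24*(-4)*(-3) = -18513 - 1*288 = -18513 - 288 = -18801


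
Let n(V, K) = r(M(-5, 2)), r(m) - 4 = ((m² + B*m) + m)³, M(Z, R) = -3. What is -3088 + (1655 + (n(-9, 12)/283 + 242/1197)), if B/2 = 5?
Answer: -501904237/338751 ≈ -1481.6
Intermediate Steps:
B = 10 (B = 2*5 = 10)
r(m) = 4 + (m² + 11*m)³ (r(m) = 4 + ((m² + 10*m) + m)³ = 4 + (m² + 11*m)³)
n(V, K) = -13820 (n(V, K) = 4 + (-3)³*(11 - 3)³ = 4 - 27*8³ = 4 - 27*512 = 4 - 13824 = -13820)
-3088 + (1655 + (n(-9, 12)/283 + 242/1197)) = -3088 + (1655 + (-13820/283 + 242/1197)) = -3088 + (1655 - 16474054/338751) = -3088 + 544158851/338751 = -501904237/338751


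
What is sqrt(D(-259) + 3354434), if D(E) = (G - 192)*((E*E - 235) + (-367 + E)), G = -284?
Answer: I*sqrt(28166286) ≈ 5307.2*I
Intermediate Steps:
D(E) = 286552 - 476*E - 476*E**2 (D(E) = (-284 - 192)*((E*E - 235) + (-367 + E)) = -476*((E**2 - 235) + (-367 + E)) = -476*((-235 + E**2) + (-367 + E)) = -476*(-602 + E + E**2) = 286552 - 476*E - 476*E**2)
sqrt(D(-259) + 3354434) = sqrt((286552 - 476*(-259) - 476*(-259)**2) + 3354434) = sqrt((286552 + 123284 - 476*67081) + 3354434) = sqrt((286552 + 123284 - 31930556) + 3354434) = sqrt(-31520720 + 3354434) = sqrt(-28166286) = I*sqrt(28166286)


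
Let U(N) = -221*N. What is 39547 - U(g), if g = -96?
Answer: 18331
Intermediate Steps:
39547 - U(g) = 39547 - (-221)*(-96) = 39547 - 1*21216 = 39547 - 21216 = 18331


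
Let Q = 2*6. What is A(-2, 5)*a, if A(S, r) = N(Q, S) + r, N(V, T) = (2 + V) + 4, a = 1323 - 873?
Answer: 10350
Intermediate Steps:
a = 450
Q = 12
N(V, T) = 6 + V
A(S, r) = 18 + r (A(S, r) = (6 + 12) + r = 18 + r)
A(-2, 5)*a = (18 + 5)*450 = 23*450 = 10350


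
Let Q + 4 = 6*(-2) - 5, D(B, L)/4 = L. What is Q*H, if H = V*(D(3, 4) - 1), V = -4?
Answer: 1260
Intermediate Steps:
D(B, L) = 4*L
H = -60 (H = -4*(4*4 - 1) = -4*(16 - 1) = -4*15 = -60)
Q = -21 (Q = -4 + (6*(-2) - 5) = -4 + (-12 - 5) = -4 - 17 = -21)
Q*H = -21*(-60) = 1260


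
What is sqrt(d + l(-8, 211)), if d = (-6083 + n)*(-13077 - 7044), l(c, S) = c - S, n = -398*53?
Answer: sqrt(546828198) ≈ 23384.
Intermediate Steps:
n = -21094
d = 546828417 (d = (-6083 - 21094)*(-13077 - 7044) = -27177*(-20121) = 546828417)
sqrt(d + l(-8, 211)) = sqrt(546828417 + (-8 - 1*211)) = sqrt(546828417 + (-8 - 211)) = sqrt(546828417 - 219) = sqrt(546828198)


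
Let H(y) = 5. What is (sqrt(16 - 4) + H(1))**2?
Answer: 37 + 20*sqrt(3) ≈ 71.641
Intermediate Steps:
(sqrt(16 - 4) + H(1))**2 = (sqrt(16 - 4) + 5)**2 = (sqrt(12) + 5)**2 = (2*sqrt(3) + 5)**2 = (5 + 2*sqrt(3))**2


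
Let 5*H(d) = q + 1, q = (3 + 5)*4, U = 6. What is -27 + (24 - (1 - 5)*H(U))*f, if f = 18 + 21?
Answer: 9693/5 ≈ 1938.6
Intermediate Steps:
q = 32 (q = 8*4 = 32)
f = 39
H(d) = 33/5 (H(d) = (32 + 1)/5 = (1/5)*33 = 33/5)
-27 + (24 - (1 - 5)*H(U))*f = -27 + (24 - (1 - 5)*33/5)*39 = -27 + (24 - (-4)*33/5)*39 = -27 + (24 - 1*(-132/5))*39 = -27 + (24 + 132/5)*39 = -27 + (252/5)*39 = -27 + 9828/5 = 9693/5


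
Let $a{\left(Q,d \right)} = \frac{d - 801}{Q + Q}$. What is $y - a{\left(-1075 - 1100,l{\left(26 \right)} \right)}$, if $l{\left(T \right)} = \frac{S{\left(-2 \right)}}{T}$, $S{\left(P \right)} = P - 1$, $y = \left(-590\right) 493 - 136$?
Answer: $- \frac{10970933143}{37700} \approx -2.9101 \cdot 10^{5}$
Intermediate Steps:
$y = -291006$ ($y = -290870 - 136 = -291006$)
$S{\left(P \right)} = -1 + P$ ($S{\left(P \right)} = P - 1 = -1 + P$)
$l{\left(T \right)} = - \frac{3}{T}$ ($l{\left(T \right)} = \frac{-1 - 2}{T} = - \frac{3}{T}$)
$a{\left(Q,d \right)} = \frac{-801 + d}{2 Q}$
$y - a{\left(-1075 - 1100,l{\left(26 \right)} \right)} = -291006 - \frac{-801 - \frac{3}{26}}{2 \left(-1075 - 1100\right)} = -291006 - \frac{-801 - \frac{3}{26}}{2 \left(-2175\right)} = -291006 - \frac{1}{2} \left(- \frac{1}{2175}\right) \left(-801 - \frac{3}{26}\right) = -291006 - \frac{1}{2} \left(- \frac{1}{2175}\right) \left(- \frac{20829}{26}\right) = -291006 - \frac{6943}{37700} = - \frac{10970933143}{37700}$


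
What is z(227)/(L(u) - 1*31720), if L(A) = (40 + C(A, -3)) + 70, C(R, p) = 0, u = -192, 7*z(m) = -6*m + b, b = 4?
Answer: 97/15805 ≈ 0.0061373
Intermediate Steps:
z(m) = 4/7 - 6*m/7 (z(m) = (-6*m + 4)/7 = (4 - 6*m)/7 = 4/7 - 6*m/7)
L(A) = 110 (L(A) = (40 + 0) + 70 = 40 + 70 = 110)
z(227)/(L(u) - 1*31720) = (4/7 - 6/7*227)/(110 - 1*31720) = (4/7 - 1362/7)/(110 - 31720) = -194/(-31610) = -194*(-1/31610) = 97/15805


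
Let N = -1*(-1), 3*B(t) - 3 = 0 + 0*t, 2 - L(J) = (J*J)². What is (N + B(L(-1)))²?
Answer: 4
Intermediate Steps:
L(J) = 2 - J⁴ (L(J) = 2 - (J*J)² = 2 - (J²)² = 2 - J⁴)
B(t) = 1 (B(t) = 1 + (0 + 0*t)/3 = 1 + (0 + 0)/3 = 1 + (⅓)*0 = 1 + 0 = 1)
N = 1
(N + B(L(-1)))² = (1 + 1)² = 2² = 4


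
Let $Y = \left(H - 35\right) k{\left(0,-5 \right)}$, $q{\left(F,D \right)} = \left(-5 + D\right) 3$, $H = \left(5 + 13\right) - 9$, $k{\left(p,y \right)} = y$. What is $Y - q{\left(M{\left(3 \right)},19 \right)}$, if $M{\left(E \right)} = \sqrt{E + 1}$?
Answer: $88$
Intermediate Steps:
$H = 9$ ($H = 18 - 9 = 9$)
$M{\left(E \right)} = \sqrt{1 + E}$
$q{\left(F,D \right)} = -15 + 3 D$
$Y = 130$ ($Y = \left(9 - 35\right) \left(-5\right) = \left(-26\right) \left(-5\right) = 130$)
$Y - q{\left(M{\left(3 \right)},19 \right)} = 130 - \left(-15 + 3 \cdot 19\right) = 130 - \left(-15 + 57\right) = 130 - 42 = 88$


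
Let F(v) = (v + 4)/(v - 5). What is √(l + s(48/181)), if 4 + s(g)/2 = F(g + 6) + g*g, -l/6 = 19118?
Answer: 6*I*√5473783790794/41449 ≈ 338.67*I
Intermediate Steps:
l = -114708 (l = -6*19118 = -114708)
F(v) = (4 + v)/(-5 + v)
s(g) = -8 + 2*g² + 2*(10 + g)/(1 + g) (s(g) = -8 + 2*((4 + (g + 6))/(-5 + (g + 6)) + g*g) = -8 + 2*((4 + (6 + g))/(-5 + (6 + g)) + g²) = -8 + 2*((10 + g)/(1 + g) + g²) = -8 + 2*(g² + (10 + g)/(1 + g)) = -8 + (2*g² + 2*(10 + g)/(1 + g)) = -8 + 2*g² + 2*(10 + g)/(1 + g))
√(l + s(48/181)) = √(-114708 + 2*(10 + 48/181 + (1 + 48/181)*(-4 + (48/181)²))/(1 + 48/181)) = √(-114708 + 2*(10 + 48/181 + 229*(-4 + 2304/32761)/181)/(229/181)) = √(-114708 + 2*(181/229)*(10 + 48/181 + (229/181)*(-128740/32761))) = √(-114708 + 2*(181/229)*(10 + 48/181 - 29481460/5929741)) = √(-114708 + 2*(181/229)*(31388478/5929741)) = √(-114708 + 62776956/7502269) = √(-860507495496/7502269) = 6*I*√5473783790794/41449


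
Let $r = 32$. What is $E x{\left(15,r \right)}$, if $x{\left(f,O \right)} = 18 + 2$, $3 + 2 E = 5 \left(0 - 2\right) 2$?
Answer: $-230$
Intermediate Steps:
$E = - \frac{23}{2}$ ($E = - \frac{3}{2} + \frac{5 \left(0 - 2\right) 2}{2} = - \frac{3}{2} + \frac{5 \left(-2\right) 2}{2} = - \frac{3}{2} + \frac{\left(-10\right) 2}{2} = - \frac{3}{2} + \frac{1}{2} \left(-20\right) = - \frac{3}{2} - 10 = - \frac{23}{2} \approx -11.5$)
$x{\left(f,O \right)} = 20$
$E x{\left(15,r \right)} = \left(- \frac{23}{2}\right) 20 = -230$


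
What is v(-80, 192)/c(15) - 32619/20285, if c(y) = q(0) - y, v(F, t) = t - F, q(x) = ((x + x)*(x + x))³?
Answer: -1201361/60855 ≈ -19.741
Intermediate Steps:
q(x) = 64*x⁶ (q(x) = ((2*x)*(2*x))³ = (4*x²)³ = 64*x⁶)
c(y) = -y (c(y) = 64*0⁶ - y = 64*0 - y = 0 - y = -y)
v(-80, 192)/c(15) - 32619/20285 = (192 - 1*(-80))/((-1*15)) - 32619/20285 = (192 + 80)/(-15) - 32619*1/20285 = 272*(-1/15) - 32619/20285 = -272/15 - 32619/20285 = -1201361/60855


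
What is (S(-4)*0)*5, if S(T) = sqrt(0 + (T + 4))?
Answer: 0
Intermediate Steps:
S(T) = sqrt(4 + T) (S(T) = sqrt(0 + (4 + T)) = sqrt(4 + T))
(S(-4)*0)*5 = (sqrt(4 - 4)*0)*5 = (sqrt(0)*0)*5 = (0*0)*5 = 0*5 = 0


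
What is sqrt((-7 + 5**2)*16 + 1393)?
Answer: 41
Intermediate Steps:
sqrt((-7 + 5**2)*16 + 1393) = sqrt((-7 + 25)*16 + 1393) = sqrt(18*16 + 1393) = sqrt(288 + 1393) = sqrt(1681) = 41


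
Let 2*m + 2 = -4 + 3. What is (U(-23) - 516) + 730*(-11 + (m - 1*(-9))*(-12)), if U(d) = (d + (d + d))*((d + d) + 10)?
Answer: -71762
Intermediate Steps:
m = -3/2 (m = -1 + (-4 + 3)/2 = -1 + (½)*(-1) = -1 - ½ = -3/2 ≈ -1.5000)
U(d) = 3*d*(10 + 2*d) (U(d) = (d + 2*d)*(2*d + 10) = (3*d)*(10 + 2*d) = 3*d*(10 + 2*d))
(U(-23) - 516) + 730*(-11 + (m - 1*(-9))*(-12)) = (6*(-23)*(5 - 23) - 516) + 730*(-11 + (-3/2 - 1*(-9))*(-12)) = (6*(-23)*(-18) - 516) + 730*(-11 + (-3/2 + 9)*(-12)) = (2484 - 516) + 730*(-11 + (15/2)*(-12)) = 1968 + 730*(-11 - 90) = 1968 + 730*(-101) = 1968 - 73730 = -71762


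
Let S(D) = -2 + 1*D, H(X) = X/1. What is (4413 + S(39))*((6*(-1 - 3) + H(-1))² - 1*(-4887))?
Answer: 24528400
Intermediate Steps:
H(X) = X (H(X) = X*1 = X)
S(D) = -2 + D
(4413 + S(39))*((6*(-1 - 3) + H(-1))² - 1*(-4887)) = (4413 + (-2 + 39))*((6*(-1 - 3) - 1)² - 1*(-4887)) = (4413 + 37)*((6*(-4) - 1)² + 4887) = 4450*((-24 - 1)² + 4887) = 4450*((-25)² + 4887) = 4450*(625 + 4887) = 4450*5512 = 24528400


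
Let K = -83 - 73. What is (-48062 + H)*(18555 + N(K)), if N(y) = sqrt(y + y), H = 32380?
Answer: -290979510 - 31364*I*sqrt(78) ≈ -2.9098e+8 - 2.77e+5*I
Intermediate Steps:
K = -156
N(y) = sqrt(2)*sqrt(y) (N(y) = sqrt(2*y) = sqrt(2)*sqrt(y))
(-48062 + H)*(18555 + N(K)) = (-48062 + 32380)*(18555 + sqrt(2)*sqrt(-156)) = -15682*(18555 + sqrt(2)*(2*I*sqrt(39))) = -15682*(18555 + 2*I*sqrt(78)) = -290979510 - 31364*I*sqrt(78)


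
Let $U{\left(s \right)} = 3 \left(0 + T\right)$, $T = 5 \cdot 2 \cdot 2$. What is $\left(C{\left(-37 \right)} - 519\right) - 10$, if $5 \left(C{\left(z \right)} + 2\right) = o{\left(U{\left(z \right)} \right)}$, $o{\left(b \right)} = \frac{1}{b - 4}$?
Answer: $- \frac{148679}{280} \approx -531.0$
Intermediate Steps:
$T = 20$ ($T = 10 \cdot 2 = 20$)
$U{\left(s \right)} = 60$ ($U{\left(s \right)} = 3 \left(0 + 20\right) = 3 \cdot 20 = 60$)
$o{\left(b \right)} = \frac{1}{-4 + b}$
$C{\left(z \right)} = - \frac{559}{280}$ ($C{\left(z \right)} = -2 + \frac{1}{5 \left(-4 + 60\right)} = -2 + \frac{1}{5 \cdot 56} = -2 + \frac{1}{5} \cdot \frac{1}{56} = -2 + \frac{1}{280} = - \frac{559}{280}$)
$\left(C{\left(-37 \right)} - 519\right) - 10 = \left(- \frac{559}{280} - 519\right) - 10 = - \frac{145879}{280} - 10 = - \frac{148679}{280}$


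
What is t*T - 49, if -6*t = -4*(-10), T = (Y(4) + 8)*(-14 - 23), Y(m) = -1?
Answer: 5033/3 ≈ 1677.7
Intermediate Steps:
T = -259 (T = (-1 + 8)*(-14 - 23) = 7*(-37) = -259)
t = -20/3 (t = -(-2)*(-10)/3 = -1/6*40 = -20/3 ≈ -6.6667)
t*T - 49 = -20/3*(-259) - 49 = 5180/3 - 49 = 5033/3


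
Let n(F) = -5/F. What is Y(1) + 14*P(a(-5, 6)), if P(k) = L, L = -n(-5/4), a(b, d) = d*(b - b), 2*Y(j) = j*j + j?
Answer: -55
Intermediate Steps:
Y(j) = j/2 + j²/2 (Y(j) = (j*j + j)/2 = (j² + j)/2 = (j + j²)/2 = j/2 + j²/2)
a(b, d) = 0 (a(b, d) = d*0 = 0)
L = -4 (L = -(-5)/((-5/4)) = -(-5)/((-5*¼)) = -(-5)/(-5/4) = -(-5)*(-4)/5 = -1*4 = -4)
P(k) = -4
Y(1) + 14*P(a(-5, 6)) = (½)*1*(1 + 1) + 14*(-4) = (½)*1*2 - 56 = 1 - 56 = -55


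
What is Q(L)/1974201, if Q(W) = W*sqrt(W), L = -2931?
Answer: -977*I*sqrt(2931)/658067 ≈ -0.080377*I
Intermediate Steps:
Q(W) = W**(3/2)
Q(L)/1974201 = (-2931)**(3/2)/1974201 = -2931*I*sqrt(2931)*(1/1974201) = -977*I*sqrt(2931)/658067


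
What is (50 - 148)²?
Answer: 9604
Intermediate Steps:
(50 - 148)² = (-98)² = 9604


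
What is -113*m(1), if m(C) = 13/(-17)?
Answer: 1469/17 ≈ 86.412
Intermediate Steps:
m(C) = -13/17 (m(C) = 13*(-1/17) = -13/17)
-113*m(1) = -113*(-13/17) = 1469/17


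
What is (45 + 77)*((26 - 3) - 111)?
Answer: -10736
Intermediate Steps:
(45 + 77)*((26 - 3) - 111) = 122*(23 - 111) = 122*(-88) = -10736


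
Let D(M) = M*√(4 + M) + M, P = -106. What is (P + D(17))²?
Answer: 13990 - 3026*√21 ≈ 123.13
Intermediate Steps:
D(M) = M + M*√(4 + M)
(P + D(17))² = (-106 + 17*(1 + √(4 + 17)))² = (-106 + 17*(1 + √21))² = (-106 + (17 + 17*√21))² = (-89 + 17*√21)²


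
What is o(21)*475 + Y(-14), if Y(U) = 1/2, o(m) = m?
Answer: 19951/2 ≈ 9975.5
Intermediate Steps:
Y(U) = 1/2
o(21)*475 + Y(-14) = 21*475 + 1/2 = 9975 + 1/2 = 19951/2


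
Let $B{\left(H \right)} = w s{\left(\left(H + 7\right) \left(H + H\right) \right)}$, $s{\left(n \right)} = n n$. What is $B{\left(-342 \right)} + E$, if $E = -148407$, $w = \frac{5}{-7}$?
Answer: $- \frac{262526736849}{7} \approx -3.7504 \cdot 10^{10}$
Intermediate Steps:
$w = - \frac{5}{7}$ ($w = 5 \left(- \frac{1}{7}\right) = - \frac{5}{7} \approx -0.71429$)
$s{\left(n \right)} = n^{2}$
$B{\left(H \right)} = - \frac{20 H^{2} \left(7 + H\right)^{2}}{7}$ ($B{\left(H \right)} = - \frac{5 \left(\left(H + 7\right) \left(H + H\right)\right)^{2}}{7} = - \frac{5 \left(\left(7 + H\right) 2 H\right)^{2}}{7} = - \frac{5 \left(2 H \left(7 + H\right)\right)^{2}}{7} = - \frac{5 \cdot 4 H^{2} \left(7 + H\right)^{2}}{7} = - \frac{20 H^{2} \left(7 + H\right)^{2}}{7}$)
$B{\left(-342 \right)} + E = - \frac{20 \left(-342\right)^{2} \left(7 - 342\right)^{2}}{7} - 148407 = \left(- \frac{20}{7}\right) 116964 \left(-335\right)^{2} - 148407 = \left(- \frac{20}{7}\right) 116964 \cdot 112225 - 148407 = - \frac{262525698000}{7} - 148407 = - \frac{262526736849}{7}$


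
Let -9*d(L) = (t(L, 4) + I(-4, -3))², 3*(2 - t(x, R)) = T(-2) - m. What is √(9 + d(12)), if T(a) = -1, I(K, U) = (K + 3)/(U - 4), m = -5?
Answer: 2*√8858/63 ≈ 2.9878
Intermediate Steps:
I(K, U) = (3 + K)/(-4 + U)
t(x, R) = ⅔ (t(x, R) = 2 - (-1 - 1*(-5))/3 = 2 - (-1 + 5)/3 = 2 - ⅓*4 = 2 - 4/3 = ⅔)
d(L) = -289/3969 (d(L) = -(⅔ + (3 - 4)/(-4 - 3))²/9 = -(⅔ - 1/(-7))²/9 = -(⅔ - ⅐*(-1))²/9 = -(⅔ + ⅐)²/9 = -(17/21)²/9 = -⅑*289/441 = -289/3969)
√(9 + d(12)) = √(9 - 289/3969) = √(35432/3969) = 2*√8858/63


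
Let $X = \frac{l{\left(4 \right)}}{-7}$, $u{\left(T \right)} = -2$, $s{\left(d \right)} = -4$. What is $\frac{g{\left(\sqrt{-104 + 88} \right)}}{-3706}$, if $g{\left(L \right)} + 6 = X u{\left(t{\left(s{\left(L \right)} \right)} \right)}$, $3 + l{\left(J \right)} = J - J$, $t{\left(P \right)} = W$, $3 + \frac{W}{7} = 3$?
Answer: $\frac{24}{12971} \approx 0.0018503$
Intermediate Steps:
$W = 0$ ($W = -21 + 7 \cdot 3 = -21 + 21 = 0$)
$t{\left(P \right)} = 0$
$l{\left(J \right)} = -3$ ($l{\left(J \right)} = -3 + \left(J - J\right) = -3 + 0 = -3$)
$X = \frac{3}{7}$ ($X = - \frac{3}{-7} = \left(-3\right) \left(- \frac{1}{7}\right) = \frac{3}{7} \approx 0.42857$)
$g{\left(L \right)} = - \frac{48}{7}$ ($g{\left(L \right)} = -6 + \frac{3}{7} \left(-2\right) = -6 - \frac{6}{7} = - \frac{48}{7}$)
$\frac{g{\left(\sqrt{-104 + 88} \right)}}{-3706} = - \frac{48}{7 \left(-3706\right)} = \left(- \frac{48}{7}\right) \left(- \frac{1}{3706}\right) = \frac{24}{12971}$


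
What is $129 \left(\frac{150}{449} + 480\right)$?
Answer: $\frac{27821430}{449} \approx 61963.0$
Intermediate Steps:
$129 \left(\frac{150}{449} + 480\right) = 129 \cdot \frac{215670}{449} = \frac{27821430}{449}$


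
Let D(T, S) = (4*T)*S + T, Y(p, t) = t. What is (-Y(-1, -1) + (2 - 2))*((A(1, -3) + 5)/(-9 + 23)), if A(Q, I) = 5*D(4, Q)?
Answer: 15/2 ≈ 7.5000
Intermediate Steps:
D(T, S) = T + 4*S*T (D(T, S) = 4*S*T + T = T + 4*S*T)
A(Q, I) = 20 + 80*Q (A(Q, I) = 5*(4*(1 + 4*Q)) = 5*(4 + 16*Q) = 20 + 80*Q)
(-Y(-1, -1) + (2 - 2))*((A(1, -3) + 5)/(-9 + 23)) = (-1*(-1) + (2 - 2))*(((20 + 80*1) + 5)/(-9 + 23)) = (1 + 0)*(((20 + 80) + 5)/14) = 1*((100 + 5)*(1/14)) = 1*(105*(1/14)) = 1*(15/2) = 15/2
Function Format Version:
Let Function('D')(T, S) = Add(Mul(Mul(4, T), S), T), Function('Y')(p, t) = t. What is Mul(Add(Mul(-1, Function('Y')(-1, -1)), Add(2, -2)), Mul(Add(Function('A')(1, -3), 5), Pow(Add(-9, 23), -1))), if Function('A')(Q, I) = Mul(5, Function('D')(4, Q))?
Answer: Rational(15, 2) ≈ 7.5000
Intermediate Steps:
Function('D')(T, S) = Add(T, Mul(4, S, T)) (Function('D')(T, S) = Add(Mul(4, S, T), T) = Add(T, Mul(4, S, T)))
Function('A')(Q, I) = Add(20, Mul(80, Q)) (Function('A')(Q, I) = Mul(5, Mul(4, Add(1, Mul(4, Q)))) = Mul(5, Add(4, Mul(16, Q))) = Add(20, Mul(80, Q)))
Mul(Add(Mul(-1, Function('Y')(-1, -1)), Add(2, -2)), Mul(Add(Function('A')(1, -3), 5), Pow(Add(-9, 23), -1))) = Mul(Add(Mul(-1, -1), Add(2, -2)), Mul(Add(Add(20, Mul(80, 1)), 5), Pow(Add(-9, 23), -1))) = Mul(Add(1, 0), Mul(Add(Add(20, 80), 5), Pow(14, -1))) = Mul(1, Mul(Add(100, 5), Rational(1, 14))) = Mul(1, Mul(105, Rational(1, 14))) = Mul(1, Rational(15, 2)) = Rational(15, 2)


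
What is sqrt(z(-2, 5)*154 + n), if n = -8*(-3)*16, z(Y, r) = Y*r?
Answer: 34*I ≈ 34.0*I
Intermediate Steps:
n = 384 (n = 24*16 = 384)
sqrt(z(-2, 5)*154 + n) = sqrt(-2*5*154 + 384) = sqrt(-10*154 + 384) = sqrt(-1540 + 384) = sqrt(-1156) = 34*I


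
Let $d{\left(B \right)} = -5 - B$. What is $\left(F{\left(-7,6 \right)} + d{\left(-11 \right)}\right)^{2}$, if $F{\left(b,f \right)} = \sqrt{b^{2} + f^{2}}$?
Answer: $\left(6 + \sqrt{85}\right)^{2} \approx 231.63$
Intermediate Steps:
$\left(F{\left(-7,6 \right)} + d{\left(-11 \right)}\right)^{2} = \left(\sqrt{\left(-7\right)^{2} + 6^{2}} - -6\right)^{2} = \left(\sqrt{49 + 36} + \left(-5 + 11\right)\right)^{2} = \left(\sqrt{85} + 6\right)^{2} = \left(6 + \sqrt{85}\right)^{2}$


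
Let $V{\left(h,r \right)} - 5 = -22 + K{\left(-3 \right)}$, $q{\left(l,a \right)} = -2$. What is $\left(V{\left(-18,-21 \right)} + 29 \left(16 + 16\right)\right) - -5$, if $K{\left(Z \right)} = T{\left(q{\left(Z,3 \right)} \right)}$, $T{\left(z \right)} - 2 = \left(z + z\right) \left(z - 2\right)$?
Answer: $934$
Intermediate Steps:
$T{\left(z \right)} = 2 + 2 z \left(-2 + z\right)$ ($T{\left(z \right)} = 2 + \left(z + z\right) \left(z - 2\right) = 2 + 2 z \left(-2 + z\right)$)
$K{\left(Z \right)} = 18$ ($K{\left(Z \right)} = 2 - -8 + 2 \left(-2\right)^{2} = 2 + 8 + 2 \cdot 4 = 2 + 8 + 8 = 18$)
$V{\left(h,r \right)} = 1$ ($V{\left(h,r \right)} = 5 + \left(-22 + 18\right) = 5 - 4 = 1$)
$\left(V{\left(-18,-21 \right)} + 29 \left(16 + 16\right)\right) - -5 = \left(1 + 29 \left(16 + 16\right)\right) - -5 = \left(1 + 29 \cdot 32\right) + \left(-21 + 26\right) = \left(1 + 928\right) + 5 = 929 + 5 = 934$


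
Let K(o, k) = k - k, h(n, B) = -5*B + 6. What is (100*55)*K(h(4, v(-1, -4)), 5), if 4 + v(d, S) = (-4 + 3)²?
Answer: 0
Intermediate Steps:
v(d, S) = -3 (v(d, S) = -4 + (-4 + 3)² = -4 + (-1)² = -4 + 1 = -3)
h(n, B) = 6 - 5*B
K(o, k) = 0
(100*55)*K(h(4, v(-1, -4)), 5) = (100*55)*0 = 5500*0 = 0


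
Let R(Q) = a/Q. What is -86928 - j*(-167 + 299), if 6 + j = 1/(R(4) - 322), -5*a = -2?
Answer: -92423488/1073 ≈ -86136.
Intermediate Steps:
a = ⅖ (a = -⅕*(-2) = ⅖ ≈ 0.40000)
R(Q) = 2/(5*Q)
j = -19324/3219 (j = -6 + 1/((⅖)/4 - 322) = -6 + 1/((⅖)*(¼) - 322) = -6 + 1/(⅒ - 322) = -6 + 1/(-3219/10) = -6 - 10/3219 = -19324/3219 ≈ -6.0031)
-86928 - j*(-167 + 299) = -86928 - (-19324)*(-167 + 299)/3219 = -86928 - (-19324)*132/3219 = -86928 - 1*(-850256/1073) = -86928 + 850256/1073 = -92423488/1073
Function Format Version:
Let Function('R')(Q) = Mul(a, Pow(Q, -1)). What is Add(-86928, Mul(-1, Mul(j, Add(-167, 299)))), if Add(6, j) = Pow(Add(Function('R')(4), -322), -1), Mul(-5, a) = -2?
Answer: Rational(-92423488, 1073) ≈ -86136.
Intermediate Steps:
a = Rational(2, 5) (a = Mul(Rational(-1, 5), -2) = Rational(2, 5) ≈ 0.40000)
Function('R')(Q) = Mul(Rational(2, 5), Pow(Q, -1))
j = Rational(-19324, 3219) (j = Add(-6, Pow(Add(Mul(Rational(2, 5), Pow(4, -1)), -322), -1)) = Add(-6, Pow(Add(Mul(Rational(2, 5), Rational(1, 4)), -322), -1)) = Add(-6, Pow(Add(Rational(1, 10), -322), -1)) = Add(-6, Pow(Rational(-3219, 10), -1)) = Add(-6, Rational(-10, 3219)) = Rational(-19324, 3219) ≈ -6.0031)
Add(-86928, Mul(-1, Mul(j, Add(-167, 299)))) = Add(-86928, Mul(-1, Mul(Rational(-19324, 3219), Add(-167, 299)))) = Add(-86928, Mul(-1, Mul(Rational(-19324, 3219), 132))) = Add(-86928, Mul(-1, Rational(-850256, 1073))) = Add(-86928, Rational(850256, 1073)) = Rational(-92423488, 1073)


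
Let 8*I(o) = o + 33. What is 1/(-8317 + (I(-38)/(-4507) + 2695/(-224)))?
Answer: -144224/1201246183 ≈ -0.00012006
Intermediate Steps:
I(o) = 33/8 + o/8 (I(o) = (o + 33)/8 = (33 + o)/8 = 33/8 + o/8)
1/(-8317 + (I(-38)/(-4507) + 2695/(-224))) = 1/(-8317 + ((33/8 + (⅛)*(-38))/(-4507) + 2695/(-224))) = 1/(-8317 + ((33/8 - 19/4)*(-1/4507) + 2695*(-1/224))) = 1/(-8317 + (-5/8*(-1/4507) - 385/32)) = 1/(-8317 + (5/36056 - 385/32)) = 1/(-8317 - 1735175/144224) = 1/(-1201246183/144224) = -144224/1201246183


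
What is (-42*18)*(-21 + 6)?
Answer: 11340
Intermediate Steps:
(-42*18)*(-21 + 6) = -756*(-15) = 11340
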